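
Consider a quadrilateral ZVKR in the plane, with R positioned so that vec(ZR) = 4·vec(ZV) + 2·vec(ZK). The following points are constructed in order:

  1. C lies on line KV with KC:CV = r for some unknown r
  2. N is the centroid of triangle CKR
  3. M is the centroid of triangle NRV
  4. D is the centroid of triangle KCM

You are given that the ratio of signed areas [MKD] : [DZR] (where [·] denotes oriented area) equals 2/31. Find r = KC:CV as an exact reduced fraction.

r = 1/4

Set Z = (0, 0), V = (1, 0), K = (0, 1), R = (4, 2); any affine frame gives the same invariant.
1. With KC:CV = r, write λ = r/(r+1) so C = K + λ·(V−K); C is affine-linear in λ
2. N is the centroid of triangle CKR ⇒ N is an affine combination of earlier points and hence also affine-linear in λ
3. M is the centroid of triangle NRV ⇒ M is an affine combination of earlier points and hence also affine-linear in λ
4. D is the centroid of triangle KCM ⇒ D is an affine combination of earlier points and hence also affine-linear in λ
Every point depending on C is an affine combination of C and λ-independent points, so each such coordinate is linear in λ; the λ² term in each signed area is a multiple of (V−K)×(V−K) = 0, so 2·[MKD] and 2·[DZR] are each linear in λ. Evaluating at λ=0 and λ=1:
  2·[MKD] = 20/27·λ,   2·[DZR] = -20/9·λ + 74/27
So [MKD]:[DZR] = (20/27·λ) / (-20/9·λ + 74/27). Setting this equal to 2/31:
  20/27·λ = 2/31·(-20/9·λ + 74/27)  ⇒  λ = 1/5
Then r = λ/(1−λ) = (1/5)/(4/5) = 1/4. Check: with r = 1/4, C = (1/5, 4/5) and [MKD]:[DZR] = 2/31 as required.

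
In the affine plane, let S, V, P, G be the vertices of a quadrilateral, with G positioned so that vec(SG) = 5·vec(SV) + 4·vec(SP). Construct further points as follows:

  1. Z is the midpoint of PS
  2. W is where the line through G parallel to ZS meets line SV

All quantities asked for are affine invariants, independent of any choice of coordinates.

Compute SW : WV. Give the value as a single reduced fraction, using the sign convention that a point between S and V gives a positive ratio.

SW:WV = -5/4

Set S = (0, 0), V = (1, 0), P = (0, 1), G = (5, 4); any affine frame gives the same invariant.
1. Z is the midpoint of PS ⇒ Z = (0, 1/2)
2. W is where the line through G parallel to ZS meets line SV ⇒ W = (5, 0)
W = S + t·(V−S) with t = 5, so SW:WV = t:(1−t) = 5:-4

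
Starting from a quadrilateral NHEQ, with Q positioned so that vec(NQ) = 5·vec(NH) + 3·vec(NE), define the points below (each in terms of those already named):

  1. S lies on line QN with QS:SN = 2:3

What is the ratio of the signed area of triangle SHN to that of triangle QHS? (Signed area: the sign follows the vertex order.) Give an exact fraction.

[SHN]:[QHS] = 3/2

Set N = (0, 0), H = (1, 0), E = (0, 1), Q = (5, 3); any affine frame gives the same invariant.
1. S lies on line QN with QS:SN = 2:3 ⇒ S = (3, 9/5)
2·[SHN] = -9/5, 2·[QHS] = -6/5
[SHN]:[QHS] = -9/5:-6/5 = 3/2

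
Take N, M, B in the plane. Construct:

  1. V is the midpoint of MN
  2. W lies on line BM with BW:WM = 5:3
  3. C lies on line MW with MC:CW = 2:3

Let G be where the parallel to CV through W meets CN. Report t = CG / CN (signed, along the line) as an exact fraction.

Work in coordinates with N = (0, 0), M = (1, 0), B = (0, 1).
1. V is the midpoint of MN ⇒ V = (1/2, 0)
2. W lies on line BM with BW:WM = 5:3 ⇒ W = (5/8, 3/8)
3. C lies on line MW with MC:CW = 2:3 ⇒ C = (17/20, 3/20)
through W parallel to CV: direction (-7/20, -3/20); meets CN at G = (-17/40, -3/40)
G = C + t·(N−C) with t = 3/2

t = 3/2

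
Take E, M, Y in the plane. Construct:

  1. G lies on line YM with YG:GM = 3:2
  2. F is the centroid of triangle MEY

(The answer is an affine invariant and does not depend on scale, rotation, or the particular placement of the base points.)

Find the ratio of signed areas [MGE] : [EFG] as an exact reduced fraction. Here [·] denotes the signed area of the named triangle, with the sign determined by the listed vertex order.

Set E = (0, 0), M = (1, 0), Y = (0, 1); any affine frame gives the same invariant.
1. G lies on line YM with YG:GM = 3:2 ⇒ G = (3/5, 2/5)
2. F is the centroid of triangle MEY ⇒ F = (1/3, 1/3)
2·[MGE] = 2/5, 2·[EFG] = -1/15
[MGE]:[EFG] = 2/5:-1/15 = -6

[MGE]:[EFG] = -6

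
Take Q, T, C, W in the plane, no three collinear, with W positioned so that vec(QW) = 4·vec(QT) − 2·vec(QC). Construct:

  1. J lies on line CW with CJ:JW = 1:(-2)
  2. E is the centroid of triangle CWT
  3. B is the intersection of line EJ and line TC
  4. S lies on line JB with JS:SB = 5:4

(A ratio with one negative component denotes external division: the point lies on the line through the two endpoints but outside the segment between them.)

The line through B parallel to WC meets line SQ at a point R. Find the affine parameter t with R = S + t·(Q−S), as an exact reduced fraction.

t = 4/139

Assign Q = (0, 0), T = (1, 0), C = (0, 1), W = (4, -2) — the answer is frame-independent, so this choice is without loss of generality.
1. J lies on line CW with CJ:JW = 1:(-2) ⇒ J = (-4, 4)
2. E is the centroid of triangle CWT ⇒ E = (5/3, -1/3)
3. B is the intersection of line EJ and line TC ⇒ B = (1/4, 3/4)
4. S lies on line JB with JS:SB = 5:4 ⇒ S = (-59/36, 79/36)
through B parallel to WC: direction (-4, 3); meets SQ at R = (-885/556, 1185/556)
R = S + t·(Q−S) with t = 4/139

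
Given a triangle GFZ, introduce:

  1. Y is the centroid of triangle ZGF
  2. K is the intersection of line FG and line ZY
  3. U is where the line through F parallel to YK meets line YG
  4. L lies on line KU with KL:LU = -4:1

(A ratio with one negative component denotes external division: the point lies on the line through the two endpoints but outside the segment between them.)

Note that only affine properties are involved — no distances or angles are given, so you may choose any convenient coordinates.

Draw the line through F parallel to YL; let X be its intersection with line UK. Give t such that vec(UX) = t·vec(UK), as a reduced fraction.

t = 8/3

Set G = (0, 0), F = (1, 0), Z = (0, 1); any affine frame gives the same invariant.
1. Y is the centroid of triangle ZGF ⇒ Y = (1/3, 1/3)
2. K is the intersection of line FG and line ZY ⇒ K = (1/2, 0)
3. U is where the line through F parallel to YK meets line YG ⇒ U = (2/3, 2/3)
4. L lies on line KU with KL:LU = -4:1 ⇒ L = (13/18, 8/9)
through F parallel to YL: direction (7/18, 5/9); meets UK at X = (2/9, -10/9)
X = U + t·(K−U) with t = 8/3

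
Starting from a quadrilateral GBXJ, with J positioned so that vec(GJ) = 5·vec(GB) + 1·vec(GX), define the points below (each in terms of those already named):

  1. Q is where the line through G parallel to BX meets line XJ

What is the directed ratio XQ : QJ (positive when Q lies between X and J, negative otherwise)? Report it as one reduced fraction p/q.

XQ:QJ = -1/6

Choose coordinates G = (0, 0), B = (1, 0), X = (0, 1), J = (5, 1).
1. Q is where the line through G parallel to BX meets line XJ ⇒ Q = (-1, 1)
Q = X + t·(J−X) with t = -1/5, so XQ:QJ = t:(1−t) = -1/5:6/5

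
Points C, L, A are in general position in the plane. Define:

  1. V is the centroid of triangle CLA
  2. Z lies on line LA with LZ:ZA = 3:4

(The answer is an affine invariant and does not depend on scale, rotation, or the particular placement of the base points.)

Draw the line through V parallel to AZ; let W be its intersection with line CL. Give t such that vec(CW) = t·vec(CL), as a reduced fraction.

t = 2/3

Choose coordinates C = (0, 0), L = (1, 0), A = (0, 1).
1. V is the centroid of triangle CLA ⇒ V = (1/3, 1/3)
2. Z lies on line LA with LZ:ZA = 3:4 ⇒ Z = (4/7, 3/7)
through V parallel to AZ: direction (4/7, -4/7); meets CL at W = (2/3, 0)
W = C + t·(L−C) with t = 2/3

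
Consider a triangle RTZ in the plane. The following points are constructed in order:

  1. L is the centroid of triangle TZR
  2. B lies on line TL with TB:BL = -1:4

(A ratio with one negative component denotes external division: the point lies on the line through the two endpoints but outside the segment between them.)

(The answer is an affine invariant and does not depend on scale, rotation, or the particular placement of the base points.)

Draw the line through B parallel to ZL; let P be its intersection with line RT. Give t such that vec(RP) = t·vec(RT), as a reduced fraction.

t = 7/6

Work in coordinates with R = (0, 0), T = (1, 0), Z = (0, 1).
1. L is the centroid of triangle TZR ⇒ L = (1/3, 1/3)
2. B lies on line TL with TB:BL = -1:4 ⇒ B = (11/9, -1/9)
through B parallel to ZL: direction (1/3, -2/3); meets RT at P = (7/6, 0)
P = R + t·(T−R) with t = 7/6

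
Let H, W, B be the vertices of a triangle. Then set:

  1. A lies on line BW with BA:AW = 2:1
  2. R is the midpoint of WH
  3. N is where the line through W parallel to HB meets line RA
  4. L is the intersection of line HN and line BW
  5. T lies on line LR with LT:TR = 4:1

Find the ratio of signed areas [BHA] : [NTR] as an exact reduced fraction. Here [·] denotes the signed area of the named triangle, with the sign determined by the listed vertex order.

Assign H = (0, 0), W = (1, 0), B = (0, 1) — the answer is frame-independent, so this choice is without loss of generality.
1. A lies on line BW with BA:AW = 2:1 ⇒ A = (2/3, 1/3)
2. R is the midpoint of WH ⇒ R = (1/2, 0)
3. N is where the line through W parallel to HB meets line RA ⇒ N = (1, 1)
4. L is the intersection of line HN and line BW ⇒ L = (1/2, 1/2)
5. T lies on line LR with LT:TR = 4:1 ⇒ T = (1/2, 1/10)
2·[BHA] = 2/3, 2·[NTR] = 1/20
[BHA]:[NTR] = 2/3:1/20 = 40/3

[BHA]:[NTR] = 40/3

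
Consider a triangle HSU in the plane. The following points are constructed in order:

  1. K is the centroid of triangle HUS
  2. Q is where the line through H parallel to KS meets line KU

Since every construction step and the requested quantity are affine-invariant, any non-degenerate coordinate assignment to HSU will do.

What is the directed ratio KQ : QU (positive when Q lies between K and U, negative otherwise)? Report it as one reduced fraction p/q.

KQ:QU = -1/2

Work in coordinates with H = (0, 0), S = (1, 0), U = (0, 1).
1. K is the centroid of triangle HUS ⇒ K = (1/3, 1/3)
2. Q is where the line through H parallel to KS meets line KU ⇒ Q = (2/3, -1/3)
Q = K + t·(U−K) with t = -1, so KQ:QU = t:(1−t) = -1:2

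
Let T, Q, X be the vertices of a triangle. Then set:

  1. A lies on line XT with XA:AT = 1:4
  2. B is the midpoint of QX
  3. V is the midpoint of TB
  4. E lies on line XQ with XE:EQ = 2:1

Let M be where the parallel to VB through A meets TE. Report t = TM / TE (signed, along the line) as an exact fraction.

Work in coordinates with T = (0, 0), Q = (1, 0), X = (0, 1).
1. A lies on line XT with XA:AT = 1:4 ⇒ A = (0, 4/5)
2. B is the midpoint of QX ⇒ B = (1/2, 1/2)
3. V is the midpoint of TB ⇒ V = (1/4, 1/4)
4. E lies on line XQ with XE:EQ = 2:1 ⇒ E = (2/3, 1/3)
through A parallel to VB: direction (1/4, 1/4); meets TE at M = (-8/5, -4/5)
M = T + t·(E−T) with t = -12/5

t = -12/5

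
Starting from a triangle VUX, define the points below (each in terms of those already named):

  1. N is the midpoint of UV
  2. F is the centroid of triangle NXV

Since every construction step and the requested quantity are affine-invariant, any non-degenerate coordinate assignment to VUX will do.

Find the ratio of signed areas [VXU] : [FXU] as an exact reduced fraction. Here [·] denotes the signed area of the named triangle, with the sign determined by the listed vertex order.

Choose coordinates V = (0, 0), U = (1, 0), X = (0, 1).
1. N is the midpoint of UV ⇒ N = (1/2, 0)
2. F is the centroid of triangle NXV ⇒ F = (1/6, 1/3)
2·[VXU] = -1, 2·[FXU] = -1/2
[VXU]:[FXU] = -1:-1/2 = 2

[VXU]:[FXU] = 2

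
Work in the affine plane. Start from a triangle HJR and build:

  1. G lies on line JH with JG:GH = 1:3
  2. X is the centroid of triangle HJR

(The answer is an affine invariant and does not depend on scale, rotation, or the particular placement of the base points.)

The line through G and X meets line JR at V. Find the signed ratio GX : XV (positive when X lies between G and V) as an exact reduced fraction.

Set H = (0, 0), J = (1, 0), R = (0, 1); any affine frame gives the same invariant.
1. G lies on line JH with JG:GH = 1:3 ⇒ G = (3/4, 0)
2. X is the centroid of triangle HJR ⇒ X = (1/3, 1/3)
line GX meets JR at V = (2, -1)
X = G + t·(V−G) with t = -1/3, so GX:XV = -1/3:4/3

GX:XV = -1/4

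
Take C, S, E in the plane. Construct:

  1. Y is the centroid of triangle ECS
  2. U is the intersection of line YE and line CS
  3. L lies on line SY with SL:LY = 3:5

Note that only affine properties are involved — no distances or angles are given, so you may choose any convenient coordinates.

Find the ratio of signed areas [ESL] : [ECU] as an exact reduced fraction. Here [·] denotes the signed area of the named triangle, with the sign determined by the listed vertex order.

[ESL]:[ECU] = -1/4

Choose coordinates C = (0, 0), S = (1, 0), E = (0, 1).
1. Y is the centroid of triangle ECS ⇒ Y = (1/3, 1/3)
2. U is the intersection of line YE and line CS ⇒ U = (1/2, 0)
3. L lies on line SY with SL:LY = 3:5 ⇒ L = (3/4, 1/8)
2·[ESL] = -1/8, 2·[ECU] = 1/2
[ESL]:[ECU] = -1/8:1/2 = -1/4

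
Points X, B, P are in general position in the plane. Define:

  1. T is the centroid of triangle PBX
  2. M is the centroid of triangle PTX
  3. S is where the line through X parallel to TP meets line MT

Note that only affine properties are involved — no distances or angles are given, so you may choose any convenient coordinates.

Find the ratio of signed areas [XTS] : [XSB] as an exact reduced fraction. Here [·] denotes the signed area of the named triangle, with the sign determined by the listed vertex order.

Assign X = (0, 0), B = (1, 0), P = (0, 1) — the answer is frame-independent, so this choice is without loss of generality.
1. T is the centroid of triangle PBX ⇒ T = (1/3, 1/3)
2. M is the centroid of triangle PTX ⇒ M = (1/9, 4/9)
3. S is where the line through X parallel to TP meets line MT ⇒ S = (-1/3, 2/3)
2·[XTS] = 1/3, 2·[XSB] = -2/3
[XTS]:[XSB] = 1/3:-2/3 = -1/2

[XTS]:[XSB] = -1/2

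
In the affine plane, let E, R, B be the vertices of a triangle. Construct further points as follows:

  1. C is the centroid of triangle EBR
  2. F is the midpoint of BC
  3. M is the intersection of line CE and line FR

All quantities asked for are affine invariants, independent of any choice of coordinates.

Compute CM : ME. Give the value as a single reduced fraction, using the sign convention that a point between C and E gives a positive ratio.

Choose coordinates E = (0, 0), R = (1, 0), B = (0, 1).
1. C is the centroid of triangle EBR ⇒ C = (1/3, 1/3)
2. F is the midpoint of BC ⇒ F = (1/6, 2/3)
3. M is the intersection of line CE and line FR ⇒ M = (4/9, 4/9)
M = C + t·(E−C) with t = -1/3, so CM:ME = t:(1−t) = -1/3:4/3

CM:ME = -1/4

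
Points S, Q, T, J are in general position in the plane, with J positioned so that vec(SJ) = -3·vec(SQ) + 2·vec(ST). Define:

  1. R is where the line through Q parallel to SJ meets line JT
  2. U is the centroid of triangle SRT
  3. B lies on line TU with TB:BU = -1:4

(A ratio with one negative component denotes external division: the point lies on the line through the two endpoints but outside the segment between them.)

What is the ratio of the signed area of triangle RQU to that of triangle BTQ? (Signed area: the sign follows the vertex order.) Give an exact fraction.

Choose coordinates S = (0, 0), Q = (1, 0), T = (0, 1), J = (-3, 2).
1. R is where the line through Q parallel to SJ meets line JT ⇒ R = (-1, 4/3)
2. U is the centroid of triangle SRT ⇒ U = (-1/3, 7/9)
3. B lies on line TU with TB:BU = -1:4 ⇒ B = (1/9, 29/27)
2·[RQU] = -2/9, 2·[BTQ] = 5/27
[RQU]:[BTQ] = -2/9:5/27 = -6/5

[RQU]:[BTQ] = -6/5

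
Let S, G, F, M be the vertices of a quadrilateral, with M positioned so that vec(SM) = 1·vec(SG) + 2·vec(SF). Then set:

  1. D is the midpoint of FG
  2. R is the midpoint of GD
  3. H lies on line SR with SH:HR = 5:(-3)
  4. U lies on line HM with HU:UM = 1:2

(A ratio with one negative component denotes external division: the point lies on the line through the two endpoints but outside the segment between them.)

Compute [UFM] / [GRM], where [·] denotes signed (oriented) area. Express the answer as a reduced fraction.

[UFM]:[GRM] = 3

Set S = (0, 0), G = (1, 0), F = (0, 1), M = (1, 2); any affine frame gives the same invariant.
1. D is the midpoint of FG ⇒ D = (1/2, 1/2)
2. R is the midpoint of GD ⇒ R = (3/4, 1/4)
3. H lies on line SR with SH:HR = 5:(-3) ⇒ H = (15/8, 5/8)
4. U lies on line HM with HU:UM = 1:2 ⇒ U = (19/12, 13/12)
2·[UFM] = -3/2, 2·[GRM] = -1/2
[UFM]:[GRM] = -3/2:-1/2 = 3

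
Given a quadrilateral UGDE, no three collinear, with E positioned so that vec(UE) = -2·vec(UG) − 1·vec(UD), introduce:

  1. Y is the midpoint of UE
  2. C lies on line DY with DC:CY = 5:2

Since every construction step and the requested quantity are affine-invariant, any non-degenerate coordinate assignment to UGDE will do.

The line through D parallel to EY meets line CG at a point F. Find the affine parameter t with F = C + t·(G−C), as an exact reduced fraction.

Work in coordinates with U = (0, 0), G = (1, 0), D = (0, 1), E = (-2, -1).
1. Y is the midpoint of UE ⇒ Y = (-1, -1/2)
2. C lies on line DY with DC:CY = 5:2 ⇒ C = (-5/7, -1/14)
through D parallel to EY: direction (1, 1/2); meets CG at F = (-25/11, -3/22)
F = C + t·(G−C) with t = -10/11

t = -10/11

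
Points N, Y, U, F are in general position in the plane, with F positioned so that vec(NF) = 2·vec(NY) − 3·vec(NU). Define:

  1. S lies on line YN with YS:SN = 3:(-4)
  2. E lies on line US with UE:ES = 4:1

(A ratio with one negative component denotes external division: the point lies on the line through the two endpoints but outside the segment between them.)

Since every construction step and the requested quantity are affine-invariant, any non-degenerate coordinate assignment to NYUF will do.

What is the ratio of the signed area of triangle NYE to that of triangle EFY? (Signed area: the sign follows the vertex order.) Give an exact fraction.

[NYE]:[EFY] = -1/34

Choose coordinates N = (0, 0), Y = (1, 0), U = (0, 1), F = (2, -3).
1. S lies on line YN with YS:SN = 3:(-4) ⇒ S = (4, 0)
2. E lies on line US with UE:ES = 4:1 ⇒ E = (16/5, 1/5)
2·[NYE] = 1/5, 2·[EFY] = -34/5
[NYE]:[EFY] = 1/5:-34/5 = -1/34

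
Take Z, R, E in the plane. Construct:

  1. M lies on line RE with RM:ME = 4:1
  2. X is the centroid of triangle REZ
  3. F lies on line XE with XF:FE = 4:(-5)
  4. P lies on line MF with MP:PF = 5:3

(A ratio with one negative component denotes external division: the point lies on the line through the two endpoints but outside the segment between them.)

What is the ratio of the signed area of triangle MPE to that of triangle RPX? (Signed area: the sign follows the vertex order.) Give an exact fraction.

Assign Z = (0, 0), R = (1, 0), E = (0, 1) — the answer is frame-independent, so this choice is without loss of generality.
1. M lies on line RE with RM:ME = 4:1 ⇒ M = (1/5, 4/5)
2. X is the centroid of triangle REZ ⇒ X = (1/3, 1/3)
3. F lies on line XE with XF:FE = 4:(-5) ⇒ F = (5/3, -7/3)
4. P lies on line MF with MP:PF = 5:3 ⇒ P = (67/60, -139/120)
2·[MPE] = -5/24, 2·[RPX] = -11/15
[MPE]:[RPX] = -5/24:-11/15 = 25/88

[MPE]:[RPX] = 25/88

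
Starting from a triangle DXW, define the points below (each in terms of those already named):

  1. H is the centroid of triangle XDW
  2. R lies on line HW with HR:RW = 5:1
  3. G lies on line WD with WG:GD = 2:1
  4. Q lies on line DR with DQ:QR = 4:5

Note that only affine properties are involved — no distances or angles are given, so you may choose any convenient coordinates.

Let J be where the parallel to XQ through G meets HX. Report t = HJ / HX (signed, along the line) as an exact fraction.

Assign D = (0, 0), X = (1, 0), W = (0, 1) — the answer is frame-independent, so this choice is without loss of generality.
1. H is the centroid of triangle XDW ⇒ H = (1/3, 1/3)
2. R lies on line HW with HR:RW = 5:1 ⇒ R = (1/18, 8/9)
3. G lies on line WD with WG:GD = 2:1 ⇒ G = (0, 1/3)
4. Q lies on line DR with DQ:QR = 4:5 ⇒ Q = (2/81, 32/81)
through G parallel to XQ: direction (-79/81, 32/81); meets HX at J = (79/45, -17/45)
J = H + t·(X−H) with t = 32/15

t = 32/15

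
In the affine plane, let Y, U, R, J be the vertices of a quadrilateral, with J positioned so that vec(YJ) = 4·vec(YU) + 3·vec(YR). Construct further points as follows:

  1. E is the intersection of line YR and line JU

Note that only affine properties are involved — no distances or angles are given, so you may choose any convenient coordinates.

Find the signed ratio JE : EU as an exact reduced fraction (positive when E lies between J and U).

JE:EU = -4

Choose coordinates Y = (0, 0), U = (1, 0), R = (0, 1), J = (4, 3).
1. E is the intersection of line YR and line JU ⇒ E = (0, -1)
E = J + t·(U−J) with t = 4/3, so JE:EU = t:(1−t) = 4/3:-1/3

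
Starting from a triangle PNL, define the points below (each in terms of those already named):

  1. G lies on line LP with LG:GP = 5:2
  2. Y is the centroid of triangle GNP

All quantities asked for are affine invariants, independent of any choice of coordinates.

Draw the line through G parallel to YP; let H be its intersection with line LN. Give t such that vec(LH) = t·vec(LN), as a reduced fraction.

t = 5/9

Assign P = (0, 0), N = (1, 0), L = (0, 1) — the answer is frame-independent, so this choice is without loss of generality.
1. G lies on line LP with LG:GP = 5:2 ⇒ G = (0, 2/7)
2. Y is the centroid of triangle GNP ⇒ Y = (1/3, 2/21)
through G parallel to YP: direction (-1/3, -2/21); meets LN at H = (5/9, 4/9)
H = L + t·(N−L) with t = 5/9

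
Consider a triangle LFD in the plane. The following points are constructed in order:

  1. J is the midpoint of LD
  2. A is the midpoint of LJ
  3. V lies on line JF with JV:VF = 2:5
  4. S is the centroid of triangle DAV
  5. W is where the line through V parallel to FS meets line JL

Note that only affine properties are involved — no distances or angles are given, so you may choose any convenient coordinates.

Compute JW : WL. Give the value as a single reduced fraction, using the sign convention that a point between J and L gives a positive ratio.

Set L = (0, 0), F = (1, 0), D = (0, 1); any affine frame gives the same invariant.
1. J is the midpoint of LD ⇒ J = (0, 1/2)
2. A is the midpoint of LJ ⇒ A = (0, 1/4)
3. V lies on line JF with JV:VF = 2:5 ⇒ V = (2/7, 5/14)
4. S is the centroid of triangle DAV ⇒ S = (2/21, 15/28)
5. W is where the line through V parallel to FS meets line JL ⇒ W = (0, 10/19)
W = J + t·(L−J) with t = -1/19, so JW:WL = t:(1−t) = -1/19:20/19

JW:WL = -1/20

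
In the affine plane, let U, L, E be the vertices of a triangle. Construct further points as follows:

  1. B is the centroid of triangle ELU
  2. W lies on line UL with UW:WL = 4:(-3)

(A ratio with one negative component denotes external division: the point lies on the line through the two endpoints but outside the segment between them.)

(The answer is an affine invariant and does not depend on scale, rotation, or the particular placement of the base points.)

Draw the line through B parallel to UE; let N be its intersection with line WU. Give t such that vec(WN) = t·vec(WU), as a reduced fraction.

t = 11/12

Choose coordinates U = (0, 0), L = (1, 0), E = (0, 1).
1. B is the centroid of triangle ELU ⇒ B = (1/3, 1/3)
2. W lies on line UL with UW:WL = 4:(-3) ⇒ W = (4, 0)
through B parallel to UE: direction (0, 1); meets WU at N = (1/3, 0)
N = W + t·(U−W) with t = 11/12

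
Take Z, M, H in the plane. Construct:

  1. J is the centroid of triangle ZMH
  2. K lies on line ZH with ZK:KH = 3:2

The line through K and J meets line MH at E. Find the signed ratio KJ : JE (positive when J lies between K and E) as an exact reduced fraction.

KJ:JE = 1/5

Set Z = (0, 0), M = (1, 0), H = (0, 1); any affine frame gives the same invariant.
1. J is the centroid of triangle ZMH ⇒ J = (1/3, 1/3)
2. K lies on line ZH with ZK:KH = 3:2 ⇒ K = (0, 3/5)
line KJ meets MH at E = (2, -1)
J = K + t·(E−K) with t = 1/6, so KJ:JE = 1/6:5/6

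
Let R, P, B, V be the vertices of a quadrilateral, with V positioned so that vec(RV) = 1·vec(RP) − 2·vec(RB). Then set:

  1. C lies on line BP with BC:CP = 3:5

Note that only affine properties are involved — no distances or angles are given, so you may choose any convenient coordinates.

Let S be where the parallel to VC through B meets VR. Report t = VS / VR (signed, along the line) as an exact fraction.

t = 6/11

Work in coordinates with R = (0, 0), P = (1, 0), B = (0, 1), V = (1, -2).
1. C lies on line BP with BC:CP = 3:5 ⇒ C = (3/8, 5/8)
through B parallel to VC: direction (-5/8, 21/8); meets VR at S = (5/11, -10/11)
S = V + t·(R−V) with t = 6/11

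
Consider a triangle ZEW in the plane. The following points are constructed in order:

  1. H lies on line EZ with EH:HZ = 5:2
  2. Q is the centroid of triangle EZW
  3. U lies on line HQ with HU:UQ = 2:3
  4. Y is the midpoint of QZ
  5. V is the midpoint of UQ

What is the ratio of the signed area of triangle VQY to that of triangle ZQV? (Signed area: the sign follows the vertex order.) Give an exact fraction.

Work in coordinates with Z = (0, 0), E = (1, 0), W = (0, 1).
1. H lies on line EZ with EH:HZ = 5:2 ⇒ H = (2/7, 0)
2. Q is the centroid of triangle EZW ⇒ Q = (1/3, 1/3)
3. U lies on line HQ with HU:UQ = 2:3 ⇒ U = (32/105, 2/15)
4. Y is the midpoint of QZ ⇒ Y = (1/6, 1/6)
5. V is the midpoint of UQ ⇒ V = (67/210, 7/30)
2·[VQY] = 1/70, 2·[ZQV] = -1/35
[VQY]:[ZQV] = 1/70:-1/35 = -1/2

[VQY]:[ZQV] = -1/2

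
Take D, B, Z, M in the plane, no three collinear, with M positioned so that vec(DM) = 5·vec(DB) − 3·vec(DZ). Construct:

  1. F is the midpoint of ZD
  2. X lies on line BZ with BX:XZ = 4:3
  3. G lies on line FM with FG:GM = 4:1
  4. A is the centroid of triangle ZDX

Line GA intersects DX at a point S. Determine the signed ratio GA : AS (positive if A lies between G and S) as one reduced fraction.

GA:AS = -239/10

Assign D = (0, 0), B = (1, 0), Z = (0, 1), M = (5, -3) — the answer is frame-independent, so this choice is without loss of generality.
1. F is the midpoint of ZD ⇒ F = (0, 1/2)
2. X lies on line BZ with BX:XZ = 4:3 ⇒ X = (3/7, 4/7)
3. G lies on line FM with FG:GM = 4:1 ⇒ G = (4, -23/10)
4. A is the centroid of triangle ZDX ⇒ A = (1/7, 11/21)
line GA meets DX at S = (509/1673, 2036/5019)
A = G + t·(S−G) with t = 239/229, so GA:AS = 239/229:-10/229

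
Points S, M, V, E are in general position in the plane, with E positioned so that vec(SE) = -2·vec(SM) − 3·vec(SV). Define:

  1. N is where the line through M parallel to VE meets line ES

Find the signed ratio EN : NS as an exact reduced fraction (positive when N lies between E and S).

EN:NS = -3/2

Choose coordinates S = (0, 0), M = (1, 0), V = (0, 1), E = (-2, -3).
1. N is where the line through M parallel to VE meets line ES ⇒ N = (4, 6)
N = E + t·(S−E) with t = 3, so EN:NS = t:(1−t) = 3:-2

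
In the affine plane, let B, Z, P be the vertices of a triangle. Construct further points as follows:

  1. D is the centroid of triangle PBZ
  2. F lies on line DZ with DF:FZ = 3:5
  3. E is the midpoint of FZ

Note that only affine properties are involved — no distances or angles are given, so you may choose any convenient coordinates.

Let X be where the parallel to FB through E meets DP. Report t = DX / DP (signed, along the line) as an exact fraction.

Choose coordinates B = (0, 0), Z = (1, 0), P = (0, 1).
1. D is the centroid of triangle PBZ ⇒ D = (1/3, 1/3)
2. F lies on line DZ with DF:FZ = 3:5 ⇒ F = (7/12, 5/24)
3. E is the midpoint of FZ ⇒ E = (19/24, 5/48)
through E parallel to FB: direction (-7/12, -5/24); meets DP at X = (1/2, 0)
X = D + t·(P−D) with t = -1/2

t = -1/2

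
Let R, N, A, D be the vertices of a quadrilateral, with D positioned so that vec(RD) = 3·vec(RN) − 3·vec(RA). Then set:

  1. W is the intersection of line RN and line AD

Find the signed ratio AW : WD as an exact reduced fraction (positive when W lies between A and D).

Set R = (0, 0), N = (1, 0), A = (0, 1), D = (3, -3); any affine frame gives the same invariant.
1. W is the intersection of line RN and line AD ⇒ W = (3/4, 0)
W = A + t·(D−A) with t = 1/4, so AW:WD = t:(1−t) = 1/4:3/4

AW:WD = 1/3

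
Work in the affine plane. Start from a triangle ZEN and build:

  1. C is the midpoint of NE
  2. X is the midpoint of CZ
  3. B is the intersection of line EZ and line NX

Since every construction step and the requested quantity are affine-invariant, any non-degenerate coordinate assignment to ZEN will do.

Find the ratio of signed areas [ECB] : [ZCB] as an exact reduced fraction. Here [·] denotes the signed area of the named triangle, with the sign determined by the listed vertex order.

Work in coordinates with Z = (0, 0), E = (1, 0), N = (0, 1).
1. C is the midpoint of NE ⇒ C = (1/2, 1/2)
2. X is the midpoint of CZ ⇒ X = (1/4, 1/4)
3. B is the intersection of line EZ and line NX ⇒ B = (1/3, 0)
2·[ECB] = 1/3, 2·[ZCB] = -1/6
[ECB]:[ZCB] = 1/3:-1/6 = -2

[ECB]:[ZCB] = -2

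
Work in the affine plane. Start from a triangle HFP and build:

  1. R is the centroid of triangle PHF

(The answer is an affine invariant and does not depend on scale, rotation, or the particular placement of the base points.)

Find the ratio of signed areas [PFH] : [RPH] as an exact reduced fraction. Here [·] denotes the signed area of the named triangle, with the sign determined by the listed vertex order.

[PFH]:[RPH] = -3

Assign H = (0, 0), F = (1, 0), P = (0, 1) — the answer is frame-independent, so this choice is without loss of generality.
1. R is the centroid of triangle PHF ⇒ R = (1/3, 1/3)
2·[PFH] = -1, 2·[RPH] = 1/3
[PFH]:[RPH] = -1:1/3 = -3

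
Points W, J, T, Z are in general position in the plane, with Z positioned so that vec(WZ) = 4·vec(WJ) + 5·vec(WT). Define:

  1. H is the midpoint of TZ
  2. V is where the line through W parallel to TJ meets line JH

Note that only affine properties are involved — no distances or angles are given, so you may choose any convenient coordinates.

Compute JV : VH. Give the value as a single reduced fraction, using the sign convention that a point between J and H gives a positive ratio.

Assign W = (0, 0), J = (1, 0), T = (0, 1), Z = (4, 5) — the answer is frame-independent, so this choice is without loss of generality.
1. H is the midpoint of TZ ⇒ H = (2, 3)
2. V is where the line through W parallel to TJ meets line JH ⇒ V = (3/4, -3/4)
V = J + t·(H−J) with t = -1/4, so JV:VH = t:(1−t) = -1/4:5/4

JV:VH = -1/5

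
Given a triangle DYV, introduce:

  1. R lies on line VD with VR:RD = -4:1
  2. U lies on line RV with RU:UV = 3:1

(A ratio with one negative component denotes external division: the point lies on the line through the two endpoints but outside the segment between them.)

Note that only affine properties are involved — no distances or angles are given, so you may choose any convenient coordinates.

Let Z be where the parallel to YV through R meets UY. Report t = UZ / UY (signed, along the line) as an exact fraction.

Choose coordinates D = (0, 0), Y = (1, 0), V = (0, 1).
1. R lies on line VD with VR:RD = -4:1 ⇒ R = (0, -1/3)
2. U lies on line RV with RU:UV = 3:1 ⇒ U = (0, 2/3)
through R parallel to YV: direction (-1, 1); meets UY at Z = (-3, 8/3)
Z = U + t·(Y−U) with t = -3

t = -3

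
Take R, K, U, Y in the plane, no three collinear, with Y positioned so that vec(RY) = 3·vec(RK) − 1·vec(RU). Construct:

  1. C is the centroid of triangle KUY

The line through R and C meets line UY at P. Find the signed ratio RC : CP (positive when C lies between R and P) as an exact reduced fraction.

RC:CP = 8

Set R = (0, 0), K = (1, 0), U = (0, 1), Y = (3, -1); any affine frame gives the same invariant.
1. C is the centroid of triangle KUY ⇒ C = (4/3, 0)
line RC meets UY at P = (3/2, 0)
C = R + t·(P−R) with t = 8/9, so RC:CP = 8/9:1/9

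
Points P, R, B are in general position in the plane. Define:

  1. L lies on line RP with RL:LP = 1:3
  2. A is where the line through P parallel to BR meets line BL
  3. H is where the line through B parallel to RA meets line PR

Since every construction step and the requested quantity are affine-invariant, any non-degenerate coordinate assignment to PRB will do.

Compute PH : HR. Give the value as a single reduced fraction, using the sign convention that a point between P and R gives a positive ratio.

PH:HR = 2

Work in coordinates with P = (0, 0), R = (1, 0), B = (0, 1).
1. L lies on line RP with RL:LP = 1:3 ⇒ L = (3/4, 0)
2. A is where the line through P parallel to BR meets line BL ⇒ A = (3, -3)
3. H is where the line through B parallel to RA meets line PR ⇒ H = (2/3, 0)
H = P + t·(R−P) with t = 2/3, so PH:HR = t:(1−t) = 2/3:1/3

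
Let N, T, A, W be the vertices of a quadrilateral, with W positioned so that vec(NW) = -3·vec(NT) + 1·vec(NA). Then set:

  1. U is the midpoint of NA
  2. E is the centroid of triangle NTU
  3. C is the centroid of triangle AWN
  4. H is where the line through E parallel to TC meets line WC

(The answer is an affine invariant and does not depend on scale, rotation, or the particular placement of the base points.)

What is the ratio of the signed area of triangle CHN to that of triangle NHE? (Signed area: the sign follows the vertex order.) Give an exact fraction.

[CHN]:[NHE] = -9/25

Assign N = (0, 0), T = (1, 0), A = (0, 1), W = (-3, 1) — the answer is frame-independent, so this choice is without loss of generality.
1. U is the midpoint of NA ⇒ U = (0, 1/2)
2. E is the centroid of triangle NTU ⇒ E = (1/3, 1/6)
3. C is the centroid of triangle AWN ⇒ C = (-1, 2/3)
4. H is where the line through E parallel to TC meets line WC ⇒ H = (-4/3, 13/18)
2·[CHN] = 1/6, 2·[NHE] = -25/54
[CHN]:[NHE] = 1/6:-25/54 = -9/25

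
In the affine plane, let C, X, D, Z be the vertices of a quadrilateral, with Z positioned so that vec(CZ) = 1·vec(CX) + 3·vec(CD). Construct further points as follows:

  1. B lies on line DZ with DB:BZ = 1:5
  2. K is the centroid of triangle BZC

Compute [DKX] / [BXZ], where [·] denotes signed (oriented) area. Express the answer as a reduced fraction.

Set C = (0, 0), X = (1, 0), D = (0, 1), Z = (1, 3); any affine frame gives the same invariant.
1. B lies on line DZ with DB:BZ = 1:5 ⇒ B = (1/6, 4/3)
2. K is the centroid of triangle BZC ⇒ K = (7/18, 13/9)
2·[DKX] = -5/6, 2·[BXZ] = 5/2
[DKX]:[BXZ] = -5/6:5/2 = -1/3

[DKX]:[BXZ] = -1/3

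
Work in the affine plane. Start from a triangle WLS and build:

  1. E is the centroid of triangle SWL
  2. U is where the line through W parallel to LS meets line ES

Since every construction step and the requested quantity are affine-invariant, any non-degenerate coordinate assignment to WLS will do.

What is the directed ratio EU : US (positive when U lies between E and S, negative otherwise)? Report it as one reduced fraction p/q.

Choose coordinates W = (0, 0), L = (1, 0), S = (0, 1).
1. E is the centroid of triangle SWL ⇒ E = (1/3, 1/3)
2. U is where the line through W parallel to LS meets line ES ⇒ U = (1, -1)
U = E + t·(S−E) with t = -2, so EU:US = t:(1−t) = -2:3

EU:US = -2/3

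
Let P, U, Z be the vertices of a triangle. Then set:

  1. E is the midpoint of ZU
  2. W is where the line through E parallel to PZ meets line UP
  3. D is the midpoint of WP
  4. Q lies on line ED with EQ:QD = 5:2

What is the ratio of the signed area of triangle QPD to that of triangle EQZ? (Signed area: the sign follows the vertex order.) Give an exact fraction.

[QPD]:[EQZ] = -2/15

Assign P = (0, 0), U = (1, 0), Z = (0, 1) — the answer is frame-independent, so this choice is without loss of generality.
1. E is the midpoint of ZU ⇒ E = (1/2, 1/2)
2. W is where the line through E parallel to PZ meets line UP ⇒ W = (1/2, 0)
3. D is the midpoint of WP ⇒ D = (1/4, 0)
4. Q lies on line ED with EQ:QD = 5:2 ⇒ Q = (9/28, 1/7)
2·[QPD] = 1/28, 2·[EQZ] = -15/56
[QPD]:[EQZ] = 1/28:-15/56 = -2/15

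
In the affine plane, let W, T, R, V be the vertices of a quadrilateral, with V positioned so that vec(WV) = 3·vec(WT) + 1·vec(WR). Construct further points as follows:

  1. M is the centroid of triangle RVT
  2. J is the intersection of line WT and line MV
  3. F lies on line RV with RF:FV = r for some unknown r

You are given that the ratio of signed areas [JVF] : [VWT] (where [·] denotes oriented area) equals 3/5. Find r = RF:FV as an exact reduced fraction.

Work in coordinates with W = (0, 0), T = (1, 0), R = (0, 1), V = (3, 1).
1. M is the centroid of triangle RVT ⇒ M = (4/3, 2/3)
2. J is the intersection of line WT and line MV ⇒ J = (-2, 0)
3. With RF:FV = r, write λ = r/(r+1) so F = R + λ·(V−R); F is affine-linear in λ
Every point depending on F is an affine combination of F and λ-independent points, so each such coordinate is linear in λ; the λ² term in each signed area is a multiple of (V−R)×(V−R) = 0, so 2·[JVF] and 2·[VWT] are each linear in λ. Evaluating at λ=0 and λ=1:
  2·[JVF] = -3·λ + 3,   2·[VWT] = 1
So [JVF]:[VWT] = (-3·λ + 3) / (1). Setting this equal to 3/5:
  -3·λ + 3 = 3/5·(1)  ⇒  λ = 4/5
Then r = λ/(1−λ) = (4/5)/(1/5) = 4. Check: with r = 4, F = (12/5, 1) and [JVF]:[VWT] = 3/5 as required.

r = 4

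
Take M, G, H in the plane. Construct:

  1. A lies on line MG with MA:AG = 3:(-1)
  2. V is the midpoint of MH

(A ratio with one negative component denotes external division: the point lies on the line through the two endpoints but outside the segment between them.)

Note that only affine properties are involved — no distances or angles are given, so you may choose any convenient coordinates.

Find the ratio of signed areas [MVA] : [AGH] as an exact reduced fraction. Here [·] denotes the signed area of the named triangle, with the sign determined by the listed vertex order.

[MVA]:[AGH] = 3/2

Work in coordinates with M = (0, 0), G = (1, 0), H = (0, 1).
1. A lies on line MG with MA:AG = 3:(-1) ⇒ A = (3/2, 0)
2. V is the midpoint of MH ⇒ V = (0, 1/2)
2·[MVA] = -3/4, 2·[AGH] = -1/2
[MVA]:[AGH] = -3/4:-1/2 = 3/2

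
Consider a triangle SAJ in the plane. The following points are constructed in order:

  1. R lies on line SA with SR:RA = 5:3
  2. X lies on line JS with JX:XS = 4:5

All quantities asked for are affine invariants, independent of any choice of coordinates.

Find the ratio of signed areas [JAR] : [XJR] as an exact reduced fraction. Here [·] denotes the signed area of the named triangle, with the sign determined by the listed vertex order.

Set S = (0, 0), A = (1, 0), J = (0, 1); any affine frame gives the same invariant.
1. R lies on line SA with SR:RA = 5:3 ⇒ R = (5/8, 0)
2. X lies on line JS with JX:XS = 4:5 ⇒ X = (0, 5/9)
2·[JAR] = -3/8, 2·[XJR] = -5/18
[JAR]:[XJR] = -3/8:-5/18 = 27/20

[JAR]:[XJR] = 27/20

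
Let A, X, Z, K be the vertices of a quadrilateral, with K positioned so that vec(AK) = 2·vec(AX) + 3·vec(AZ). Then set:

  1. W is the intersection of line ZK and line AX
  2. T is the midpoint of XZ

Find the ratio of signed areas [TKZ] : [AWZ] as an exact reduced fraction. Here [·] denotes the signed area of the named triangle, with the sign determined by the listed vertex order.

Choose coordinates A = (0, 0), X = (1, 0), Z = (0, 1), K = (2, 3).
1. W is the intersection of line ZK and line AX ⇒ W = (-1, 0)
2. T is the midpoint of XZ ⇒ T = (1/2, 1/2)
2·[TKZ] = 2, 2·[AWZ] = -1
[TKZ]:[AWZ] = 2:-1 = -2

[TKZ]:[AWZ] = -2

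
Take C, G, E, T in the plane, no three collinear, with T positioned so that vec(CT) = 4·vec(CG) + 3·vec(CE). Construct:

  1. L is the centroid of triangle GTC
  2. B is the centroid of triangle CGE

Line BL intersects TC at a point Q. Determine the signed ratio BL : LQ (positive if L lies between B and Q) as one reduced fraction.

Choose coordinates C = (0, 0), G = (1, 0), E = (0, 1), T = (4, 3).
1. L is the centroid of triangle GTC ⇒ L = (5/3, 1)
2. B is the centroid of triangle CGE ⇒ B = (1/3, 1/3)
line BL meets TC at Q = (2/3, 1/2)
L = B + t·(Q−B) with t = 4, so BL:LQ = 4:-3

BL:LQ = -4/3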